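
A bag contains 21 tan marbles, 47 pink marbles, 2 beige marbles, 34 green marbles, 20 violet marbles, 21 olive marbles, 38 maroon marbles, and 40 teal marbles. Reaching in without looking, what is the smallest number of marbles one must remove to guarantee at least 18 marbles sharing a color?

Treat the 8 colors as pigeonholes.
In the worst case we take at most 17 of each color, but all 2 beige (fewer than 17), giving 17 + 17 + 2 + 17 + 17 + 17 + 17 + 17 = 121.
One more marble then forces some color to 18, so 121 + 1 = 122.

122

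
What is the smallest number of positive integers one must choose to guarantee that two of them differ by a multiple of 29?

Two integers differ by a multiple of 29 exactly when they share a remainder mod 29.
There are 29 residue classes mod 29, so 29 integers can all lie in distinct classes.
One more integer must repeat a residue, giving a difference divisible by 29. So n = 29 + 1 = 30.

30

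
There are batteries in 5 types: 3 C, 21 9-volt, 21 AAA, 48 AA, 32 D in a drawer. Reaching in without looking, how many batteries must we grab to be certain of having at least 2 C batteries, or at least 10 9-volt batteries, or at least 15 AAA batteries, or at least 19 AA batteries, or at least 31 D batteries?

The worst case stops just short of every target: 1 C, 9 9-volt, 14 AAA, 18 AA, 30 D — 1 + 9 + 14 + 18 + 30 = 72 batteries.
One more battery must push some type to its target, so 72 + 1 = 73.

73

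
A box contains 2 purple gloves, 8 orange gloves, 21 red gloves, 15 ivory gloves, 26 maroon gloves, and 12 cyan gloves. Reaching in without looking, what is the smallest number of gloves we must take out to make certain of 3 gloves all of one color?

13

Treat the 6 colors as pigeonholes.
The worst case takes 2 gloves of each color without reaching 3 of any: 6 × 2 = 12.
The next glove must bring some color to 3, so 12 + 1 = 13.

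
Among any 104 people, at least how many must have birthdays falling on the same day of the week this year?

There are 7 days of the week, which serve as the pigeonholes.
If each of the 7 days of the week held at most 14, the total would be at most 7 × 14 = 98 < 104, a contradiction.
So at least one holds ⌈104/7⌉ = 15.

15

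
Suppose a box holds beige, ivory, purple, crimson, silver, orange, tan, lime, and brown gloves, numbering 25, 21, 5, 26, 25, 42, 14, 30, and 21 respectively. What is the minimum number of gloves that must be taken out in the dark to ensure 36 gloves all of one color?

Treat the 9 colors as pigeonholes.
In the worst case we take at most 35 of each color, but all 25 beige, all 21 ivory, all 5 purple, all 26 crimson, all 25 silver, all 14 tan, all 30 lime, and all 21 brown (fewer than 35), giving 25 + 21 + 5 + 26 + 25 + 35 + 14 + 30 + 21 = 202.
One more glove then forces some color to 36, so 202 + 1 = 203.

203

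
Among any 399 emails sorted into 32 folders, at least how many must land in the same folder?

13

The 399 emails fall into 32 folders.
If each of the 32 folders held at most 12, the total would be at most 32 × 12 = 384 < 399, a contradiction.
So at least one holds ⌈399/32⌉ = 13.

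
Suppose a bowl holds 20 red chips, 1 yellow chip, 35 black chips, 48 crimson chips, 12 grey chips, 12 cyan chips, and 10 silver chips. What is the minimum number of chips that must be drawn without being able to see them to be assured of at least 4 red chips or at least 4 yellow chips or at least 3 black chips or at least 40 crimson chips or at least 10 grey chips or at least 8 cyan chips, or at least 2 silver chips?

63

Each of the 7 colors has its own threshold; avoid all of them simultaneously.
The worst case stops just short of every target: 3 red, all 1 yellow, 2 black, 39 crimson, 9 grey, 7 cyan, 1 silver — 3 + 1 + 2 + 39 + 9 + 7 + 1 = 62 chips.
One more chip must push some color to its target, so 62 + 1 = 63.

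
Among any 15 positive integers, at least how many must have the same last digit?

2

If each of the 10 possible last digits held at most 1, the total would be at most 10 × 1 = 10 < 15, a contradiction.
So at least one holds ⌈15/10⌉ = 2.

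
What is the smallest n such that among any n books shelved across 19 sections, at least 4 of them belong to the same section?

58

There are 19 sections acting as pigeonholes.
With 19 × 3 = 57 books we could place exactly 3 in each, with no class reaching 4.
One more forces some class to hold 4, so 57 + 1 = 58.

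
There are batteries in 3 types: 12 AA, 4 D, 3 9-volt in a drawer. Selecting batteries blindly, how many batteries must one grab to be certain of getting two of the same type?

4

Treat the 3 types as pigeonholes.
The worst case takes 1 battery of each type without reaching 2 of any: 3 × 1 = 3.
The next battery must bring some type to 2, so 3 + 1 = 4.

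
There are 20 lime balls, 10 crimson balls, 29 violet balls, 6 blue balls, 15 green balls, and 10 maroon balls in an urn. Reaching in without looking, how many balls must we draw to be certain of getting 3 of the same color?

Treat the 6 colors as pigeonholes.
The worst case takes 2 balls of each color without reaching 3 of any: 6 × 2 = 12.
The next ball must bring some color to 3, so 12 + 1 = 13.

13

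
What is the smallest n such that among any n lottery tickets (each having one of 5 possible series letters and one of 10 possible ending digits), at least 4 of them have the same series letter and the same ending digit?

There are 5 × 10 = 50 (series letter, ending digit) combinations acting as pigeonholes.
With 50 × 3 = 150 lottery tickets we could place exactly 3 in each, with no (series letter, ending digit) pair reaching 4.
One more forces some (series letter, ending digit) pair to hold 4, so 150 + 1 = 151.

151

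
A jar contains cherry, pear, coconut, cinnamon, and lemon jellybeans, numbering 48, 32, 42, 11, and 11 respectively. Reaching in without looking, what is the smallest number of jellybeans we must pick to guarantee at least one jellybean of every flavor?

The hardest flavor to obtain is cinnamon: we could draw every other jellybean first — 144 − 11 = 133 jellybeans — without a single cinnamon one.
The next draw must be cinnamon, so 133 + 1 = 134.

134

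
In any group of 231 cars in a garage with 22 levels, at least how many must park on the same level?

11

The 231 cars fall into 22 levels.
If each of the 22 levels held at most 10, the total would be at most 22 × 10 = 220 < 231, a contradiction.
So at least one holds ⌈231/22⌉ = 11.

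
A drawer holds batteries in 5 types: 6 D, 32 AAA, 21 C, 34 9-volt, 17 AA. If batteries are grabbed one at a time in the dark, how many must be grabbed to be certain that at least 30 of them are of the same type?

In the worst case we take at most 29 of each type, but all 6 D, all 21 C, and all 17 AA (fewer than 29), giving 6 + 29 + 21 + 29 + 17 = 102.
One more battery then forces some type to 30, so 102 + 1 = 103.

103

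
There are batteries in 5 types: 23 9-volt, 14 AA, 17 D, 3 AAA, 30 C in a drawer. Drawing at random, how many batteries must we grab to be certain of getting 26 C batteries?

83

The worst case draws every non-C battery first: 23 + 14 + 17 + 3 = 57.
The next 26 draws are then forced to be C, giving 57 + 26 = 83.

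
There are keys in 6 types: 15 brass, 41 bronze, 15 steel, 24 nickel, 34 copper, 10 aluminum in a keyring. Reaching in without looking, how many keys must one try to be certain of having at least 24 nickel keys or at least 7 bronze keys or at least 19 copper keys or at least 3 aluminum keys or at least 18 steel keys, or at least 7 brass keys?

The worst case stops just short of every target: 6 brass, 6 bronze, all 15 steel, 23 nickel, 18 copper, 2 aluminum — 6 + 6 + 15 + 23 + 18 + 2 = 70 keys.
One more key must push some type to its target, so 70 + 1 = 71.

71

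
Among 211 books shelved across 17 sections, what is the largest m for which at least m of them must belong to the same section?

13

If each of the 17 sections held at most 12, the total would be at most 17 × 12 = 204 < 211, a contradiction.
So at least one holds ⌈211/17⌉ = 13.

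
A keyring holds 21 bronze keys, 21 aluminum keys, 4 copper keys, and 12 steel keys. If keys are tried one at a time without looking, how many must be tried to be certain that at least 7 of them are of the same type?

In the worst case we take at most 6 of each type, but all 4 copper (fewer than 6), giving 6 + 6 + 4 + 6 = 22.
One more key then forces some type to 7, so 22 + 1 = 23.

23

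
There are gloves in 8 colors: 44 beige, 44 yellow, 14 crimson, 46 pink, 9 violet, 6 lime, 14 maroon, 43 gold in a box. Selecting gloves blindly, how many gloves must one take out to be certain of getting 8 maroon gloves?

The worst case draws every non-maroon glove first: 44 + 44 + 14 + 46 + 9 + 6 + 43 = 206.
The next 8 draws are then forced to be maroon, giving 206 + 8 = 214.

214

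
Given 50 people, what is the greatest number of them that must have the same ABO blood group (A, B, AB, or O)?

13

There are 4 ABO blood groups, which serve as the pigeonholes.
If each of the 4 ABO blood groups held at most 12, the total would be at most 4 × 12 = 48 < 50, a contradiction.
So at least one holds ⌈50/4⌉ = 13.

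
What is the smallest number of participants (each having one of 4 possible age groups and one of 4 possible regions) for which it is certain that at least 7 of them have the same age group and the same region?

There are 4 × 4 = 16 (age group, region) combinations acting as pigeonholes.
With 16 × 6 = 96 participants we could place exactly 6 in each, with no (age group, region) pair reaching 7.
One more forces some (age group, region) pair to hold 7, so 96 + 1 = 97.

97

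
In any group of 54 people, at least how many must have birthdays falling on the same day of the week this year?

The 54 people fall into 7 days of the week.
If each of the 7 days of the week held at most 7, the total would be at most 7 × 7 = 49 < 54, a contradiction.
So at least one holds ⌈54/7⌉ = 8.

8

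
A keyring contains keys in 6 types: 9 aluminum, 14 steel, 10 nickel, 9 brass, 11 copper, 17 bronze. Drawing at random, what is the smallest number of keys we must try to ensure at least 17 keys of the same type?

70

Treat the 6 types as pigeonholes.
In the worst case we take at most 16 of each type, but all 9 aluminum, all 14 steel, all 10 nickel, all 9 brass, and all 11 copper (fewer than 16), giving 9 + 14 + 10 + 9 + 11 + 16 = 69.
One more key then forces some type to 17, so 69 + 1 = 70.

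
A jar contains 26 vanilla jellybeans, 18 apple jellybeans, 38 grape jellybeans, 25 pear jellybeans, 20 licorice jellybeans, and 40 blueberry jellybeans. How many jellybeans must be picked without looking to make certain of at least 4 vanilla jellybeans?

145

The worst case draws every non-vanilla jellybean first: 18 + 38 + 25 + 20 + 40 = 141.
The next 4 draws are then forced to be vanilla, giving 141 + 4 = 145.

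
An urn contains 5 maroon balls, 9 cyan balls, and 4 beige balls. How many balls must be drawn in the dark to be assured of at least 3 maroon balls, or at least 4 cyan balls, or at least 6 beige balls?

10

The worst case stops just short of every target: 2 maroon, 3 cyan, all 4 beige — 2 + 3 + 4 = 9 balls.
One more ball must push some color to its target, so 9 + 1 = 10.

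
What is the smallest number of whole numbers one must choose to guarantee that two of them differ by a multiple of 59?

60

Two integers differ by a multiple of 59 exactly when they share a remainder mod 59.
There are 59 residue classes mod 59, so 59 integers can all lie in distinct classes.
One more integer must repeat a residue, giving a difference divisible by 59. So n = 59 + 1 = 60.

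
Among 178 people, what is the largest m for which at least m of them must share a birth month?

15

There are 12 months of the year, which serve as the pigeonholes.
If each of the 12 months of the year held at most 14, the total would be at most 12 × 14 = 168 < 178, a contradiction.
So at least one holds ⌈178/12⌉ = 15.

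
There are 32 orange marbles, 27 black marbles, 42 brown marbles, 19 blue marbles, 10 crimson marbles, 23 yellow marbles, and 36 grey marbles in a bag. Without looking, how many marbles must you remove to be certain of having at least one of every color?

180

The hardest color to obtain is crimson: we could draw every other marble first — 189 − 10 = 179 marbles — without a single crimson one.
The next draw must be crimson, so 179 + 1 = 180.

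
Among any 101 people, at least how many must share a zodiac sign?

There are 12 zodiac signs, which serve as the pigeonholes.
If each of the 12 zodiac signs held at most 8, the total would be at most 12 × 8 = 96 < 101, a contradiction.
So at least one holds ⌈101/12⌉ = 9.

9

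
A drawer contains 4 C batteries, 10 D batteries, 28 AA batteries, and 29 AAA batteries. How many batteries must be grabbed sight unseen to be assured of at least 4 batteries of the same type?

13

The worst case takes 3 batteries of each type without reaching 4 of any: 4 × 3 = 12.
The next battery must bring some type to 4, so 12 + 1 = 13.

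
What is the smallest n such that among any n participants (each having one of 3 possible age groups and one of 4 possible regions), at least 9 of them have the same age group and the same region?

There are 3 × 4 = 12 (age group, region) combinations acting as pigeonholes.
With 12 × 8 = 96 participants we could place exactly 8 in each, with no (age group, region) pair reaching 9.
One more forces some (age group, region) pair to hold 9, so 96 + 1 = 97.

97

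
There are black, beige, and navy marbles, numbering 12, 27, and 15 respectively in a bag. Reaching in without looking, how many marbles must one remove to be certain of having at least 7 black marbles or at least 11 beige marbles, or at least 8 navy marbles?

Each of the 3 colors has its own threshold; avoid all of them simultaneously.
The worst case stops just short of every target: 6 black, 10 beige, 7 navy — 6 + 10 + 7 = 23 marbles.
One more marble must push some color to its target, so 23 + 1 = 24.

24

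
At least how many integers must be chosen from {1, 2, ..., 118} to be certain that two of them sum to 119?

60

Partition {1, …, 118} into 59 pairs: {1,118}, {2,117}, …, {59,60}.
Choosing 59 integers — say the integers 1 through 59 — takes one from each pair and avoids the property.
Choosing 60 forces two into the same pair by pigeonhole, and those sum to 119. So 60.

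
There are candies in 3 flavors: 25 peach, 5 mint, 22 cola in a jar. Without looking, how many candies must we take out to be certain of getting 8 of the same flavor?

In the worst case we take at most 7 of each flavor, but all 5 mint (fewer than 7), giving 7 + 5 + 7 = 19.
One more candy then forces some flavor to 8, so 19 + 1 = 20.

20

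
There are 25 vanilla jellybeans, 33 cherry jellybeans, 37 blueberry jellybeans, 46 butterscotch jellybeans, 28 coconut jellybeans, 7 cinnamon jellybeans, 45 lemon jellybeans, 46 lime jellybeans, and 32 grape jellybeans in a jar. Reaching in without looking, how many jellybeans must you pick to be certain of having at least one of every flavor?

293

The hardest flavor to obtain is cinnamon: we could draw every other jellybean first — 299 − 7 = 292 jellybeans — without a single cinnamon one.
The next draw must be cinnamon, so 292 + 1 = 293.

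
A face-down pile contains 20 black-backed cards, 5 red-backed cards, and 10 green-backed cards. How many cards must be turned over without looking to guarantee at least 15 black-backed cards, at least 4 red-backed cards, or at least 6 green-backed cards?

Each of the 3 back colors has its own threshold; avoid all of them simultaneously.
The worst case stops just short of every target: 14 black-backed, 3 red-backed, 5 green-backed — 14 + 3 + 5 = 22 cards.
One more card must push some back color to its target, so 22 + 1 = 23.

23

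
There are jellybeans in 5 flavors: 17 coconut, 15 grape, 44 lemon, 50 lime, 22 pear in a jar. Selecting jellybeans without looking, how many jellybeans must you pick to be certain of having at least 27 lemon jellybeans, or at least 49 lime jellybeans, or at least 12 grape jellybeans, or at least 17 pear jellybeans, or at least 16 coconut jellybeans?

The worst case stops just short of every target: 15 coconut, 11 grape, 26 lemon, 48 lime, 16 pear — 15 + 11 + 26 + 48 + 16 = 116 jellybeans.
One more jellybean must push some flavor to its target, so 116 + 1 = 117.

117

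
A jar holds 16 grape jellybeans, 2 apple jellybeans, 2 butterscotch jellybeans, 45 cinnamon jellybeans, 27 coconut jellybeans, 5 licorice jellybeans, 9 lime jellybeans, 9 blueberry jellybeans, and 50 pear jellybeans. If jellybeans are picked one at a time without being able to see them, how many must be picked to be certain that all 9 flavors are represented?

164

The hardest flavor to obtain is apple: we could draw every other jellybean first — 165 − 2 = 163 jellybeans — without a single apple one.
The next draw must be apple, so 163 + 1 = 164.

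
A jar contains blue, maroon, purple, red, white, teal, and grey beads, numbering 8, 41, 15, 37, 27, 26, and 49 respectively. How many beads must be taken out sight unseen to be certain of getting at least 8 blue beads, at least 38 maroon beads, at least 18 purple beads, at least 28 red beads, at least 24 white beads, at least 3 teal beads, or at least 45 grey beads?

156

The worst case stops just short of every target: 7 blue, 37 maroon, all 15 purple, 27 red, 23 white, 2 teal, 44 grey — 7 + 37 + 15 + 27 + 23 + 2 + 44 = 155 beads.
One more bead must push some color to its target, so 155 + 1 = 156.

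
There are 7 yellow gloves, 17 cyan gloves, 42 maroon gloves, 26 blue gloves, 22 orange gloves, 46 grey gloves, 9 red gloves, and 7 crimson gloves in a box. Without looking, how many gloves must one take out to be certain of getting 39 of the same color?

In the worst case we take at most 38 of each color, but all 7 yellow, all 17 cyan, all 26 blue, all 22 orange, all 9 red, and all 7 crimson (fewer than 38), giving 7 + 17 + 38 + 26 + 22 + 38 + 9 + 7 = 164.
One more glove then forces some color to 39, so 164 + 1 = 165.

165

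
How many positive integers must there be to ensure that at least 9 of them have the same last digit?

81

There are 10 possible last digits acting as pigeonholes.
With 10 × 8 = 80 positive integers we could place exactly 8 in each, with no class reaching 9.
One more forces some class to hold 9, so 80 + 1 = 81.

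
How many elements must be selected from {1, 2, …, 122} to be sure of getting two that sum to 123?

Partition {1, …, 122} into 61 pairs: {1,122}, {2,121}, …, {61,62}.
Choosing 61 integers — say the integers 1 through 61 — takes one from each pair and avoids the property.
Choosing 62 forces two into the same pair by pigeonhole, and those sum to 123. So 62.

62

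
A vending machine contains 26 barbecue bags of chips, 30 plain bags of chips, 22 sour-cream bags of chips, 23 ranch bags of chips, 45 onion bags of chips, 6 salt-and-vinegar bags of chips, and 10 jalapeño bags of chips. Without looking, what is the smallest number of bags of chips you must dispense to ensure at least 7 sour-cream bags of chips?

147

The worst case draws every non-sour-cream bag of chips first: 26 + 30 + 23 + 45 + 6 + 10 = 140.
The next 7 draws are then forced to be sour-cream, giving 140 + 7 = 147.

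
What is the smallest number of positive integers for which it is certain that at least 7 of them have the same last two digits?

There are 100 possible two-digit endings acting as pigeonholes.
With 100 × 6 = 600 positive integers we could place exactly 6 in each, with no class reaching 7.
One more forces some class to hold 7, so 600 + 1 = 601.

601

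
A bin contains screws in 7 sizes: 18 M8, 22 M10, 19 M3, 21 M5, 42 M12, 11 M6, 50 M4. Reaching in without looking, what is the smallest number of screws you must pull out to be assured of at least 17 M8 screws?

To avoid M8 screws as long as possible, exhaust the other 6 sizes first.
The worst case draws every non-M8 screw first: 22 + 19 + 21 + 42 + 11 + 50 = 165.
The next 17 draws are then forced to be M8, giving 165 + 17 = 182.

182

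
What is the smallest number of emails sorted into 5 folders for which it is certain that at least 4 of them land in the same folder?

There are 5 folders acting as pigeonholes.
With 5 × 3 = 15 emails we could place exactly 3 in each, with no class reaching 4.
One more forces some class to hold 4, so 15 + 1 = 16.

16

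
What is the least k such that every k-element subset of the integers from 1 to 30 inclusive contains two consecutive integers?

16

Partition {1, …, 30} into 15 pairs: {1,2}, {3,4}, …, {29,30}.
Choosing 15 integers — say the 15 even numbers 2, 4, …, 30 — takes one from each pair and avoids the property.
Choosing 16 forces two into the same pair by pigeonhole, and those are consecutive. So 16.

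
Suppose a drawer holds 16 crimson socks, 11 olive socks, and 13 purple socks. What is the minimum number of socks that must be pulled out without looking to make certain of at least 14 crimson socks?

38

To avoid crimson socks as long as possible, exhaust the other 2 colors first.
The worst case draws every non-crimson sock first: 11 + 13 = 24.
The next 14 draws are then forced to be crimson, giving 24 + 14 = 38.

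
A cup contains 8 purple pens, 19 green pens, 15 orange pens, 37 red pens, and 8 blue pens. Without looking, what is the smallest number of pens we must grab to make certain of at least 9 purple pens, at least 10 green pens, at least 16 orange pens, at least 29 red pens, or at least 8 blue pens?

The worst case stops just short of every target: 8 purple, 9 green, 15 orange, 28 red, 7 blue — 8 + 9 + 15 + 28 + 7 = 67 pens.
One more pen must push some ink color to its target, so 67 + 1 = 68.

68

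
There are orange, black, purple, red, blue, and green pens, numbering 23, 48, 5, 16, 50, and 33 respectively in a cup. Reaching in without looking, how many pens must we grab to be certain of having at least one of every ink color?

171

The hardest ink color to obtain is purple: we could draw every other pen first — 175 − 5 = 170 pens — without a single purple one.
The next draw must be purple, so 170 + 1 = 171.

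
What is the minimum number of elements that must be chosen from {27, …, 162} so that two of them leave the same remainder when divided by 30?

Use the pigeonhole principle on residue classes: group the integers by remainder mod 30; there are 30 residue classes, each nonempty in this range.
Choosing one from each class (30 integers) avoids any shared remainder.
One more choice must repeat a class, so two differ by a multiple of 30. Hence 30 + 1 = 31.

31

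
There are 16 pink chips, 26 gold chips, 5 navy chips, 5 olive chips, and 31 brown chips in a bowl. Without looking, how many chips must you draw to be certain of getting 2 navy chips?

80

To avoid navy chips as long as possible, exhaust the other 4 colors first.
The worst case draws every non-navy chip first: 16 + 26 + 5 + 31 = 78.
The next 2 draws are then forced to be navy, giving 78 + 2 = 80.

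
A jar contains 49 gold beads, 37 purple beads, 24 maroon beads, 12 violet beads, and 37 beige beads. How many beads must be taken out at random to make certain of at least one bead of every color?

The hardest color to obtain is violet: we could draw every other bead first — 159 − 12 = 147 beads — without a single violet one.
The next draw must be violet, so 147 + 1 = 148.

148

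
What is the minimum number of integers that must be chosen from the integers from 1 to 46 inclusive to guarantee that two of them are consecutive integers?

Partition {1, …, 46} into 23 pairs: {1,2}, {3,4}, …, {45,46}.
Choosing 23 integers — say the 23 even numbers 2, 4, …, 46 — takes one from each pair and avoids the property.
Choosing 24 forces two into the same pair by pigeonhole, and those are consecutive. So 24.

24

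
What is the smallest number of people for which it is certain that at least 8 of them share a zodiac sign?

85

There are 12 zodiac signs acting as pigeonholes.
With 12 × 7 = 84 people we could place exactly 7 in each, with no class reaching 8.
One more forces some class to hold 8, so 84 + 1 = 85.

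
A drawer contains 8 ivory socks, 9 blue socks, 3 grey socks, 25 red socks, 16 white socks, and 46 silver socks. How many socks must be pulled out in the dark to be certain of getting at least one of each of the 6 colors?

105

The hardest color to obtain is grey: we could draw every other sock first — 107 − 3 = 104 socks — without a single grey one.
The next draw must be grey, so 104 + 1 = 105.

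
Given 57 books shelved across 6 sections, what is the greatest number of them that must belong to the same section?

10

If each of the 6 sections held at most 9, the total would be at most 6 × 9 = 54 < 57, a contradiction.
So at least one holds ⌈57/6⌉ = 10.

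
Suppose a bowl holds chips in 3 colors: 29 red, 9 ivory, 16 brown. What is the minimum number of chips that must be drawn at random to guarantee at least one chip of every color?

The hardest color to obtain is ivory: we could draw every other chip first — 54 − 9 = 45 chips — without a single ivory one.
The next draw must be ivory, so 45 + 1 = 46.

46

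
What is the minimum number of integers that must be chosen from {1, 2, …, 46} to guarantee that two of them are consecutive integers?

24

Partition {1, …, 46} into 23 pairs: {1,2}, {3,4}, …, {45,46}.
Choosing 23 integers — say the 23 even numbers 2, 4, …, 46 — takes one from each pair and avoids the property.
Choosing 24 forces two into the same pair by pigeonhole, and those are consecutive. So 24.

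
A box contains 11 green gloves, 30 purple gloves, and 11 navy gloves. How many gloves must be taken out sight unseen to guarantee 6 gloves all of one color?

16

The worst case takes 5 gloves of each color without reaching 6 of any: 3 × 5 = 15.
The next glove must bring some color to 6, so 15 + 1 = 16.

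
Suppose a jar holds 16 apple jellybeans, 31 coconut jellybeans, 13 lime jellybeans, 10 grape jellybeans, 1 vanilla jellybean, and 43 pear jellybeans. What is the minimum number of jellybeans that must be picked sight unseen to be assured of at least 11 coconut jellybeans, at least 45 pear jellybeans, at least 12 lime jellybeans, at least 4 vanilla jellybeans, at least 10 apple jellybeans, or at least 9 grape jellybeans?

83

Each of the 6 flavors has its own threshold; avoid all of them simultaneously.
The worst case stops just short of every target: 9 apple, 10 coconut, 11 lime, 8 grape, all 1 vanilla, all 43 pear — 9 + 10 + 11 + 8 + 1 + 43 = 82 jellybeans.
One more jellybean must push some flavor to its target, so 82 + 1 = 83.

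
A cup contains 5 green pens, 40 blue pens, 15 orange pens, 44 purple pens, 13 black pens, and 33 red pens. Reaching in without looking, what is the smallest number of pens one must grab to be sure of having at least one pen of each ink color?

146

The hardest ink color to obtain is green: we could draw every other pen first — 150 − 5 = 145 pens — without a single green one.
The next draw must be green, so 145 + 1 = 146.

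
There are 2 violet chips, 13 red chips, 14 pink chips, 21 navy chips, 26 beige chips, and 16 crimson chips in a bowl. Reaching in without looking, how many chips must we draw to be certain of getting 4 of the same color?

18

In the worst case we take at most 3 of each color, but all 2 violet (fewer than 3), giving 2 + 3 + 3 + 3 + 3 + 3 = 17.
One more chip then forces some color to 4, so 17 + 1 = 18.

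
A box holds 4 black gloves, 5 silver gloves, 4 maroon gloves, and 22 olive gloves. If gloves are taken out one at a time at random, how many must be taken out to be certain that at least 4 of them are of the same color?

13

The worst case takes 3 gloves of each color without reaching 4 of any: 4 × 3 = 12.
The next glove must bring some color to 4, so 12 + 1 = 13.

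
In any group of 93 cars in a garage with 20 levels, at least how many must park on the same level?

The 93 cars fall into 20 levels.
If each of the 20 levels held at most 4, the total would be at most 20 × 4 = 80 < 93, a contradiction.
So at least one holds ⌈93/20⌉ = 5.

5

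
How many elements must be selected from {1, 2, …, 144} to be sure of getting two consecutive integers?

73

Partition {1, …, 144} into 72 pairs: {1,2}, {3,4}, …, {143,144}.
Choosing 72 integers — say the 72 even numbers 2, 4, …, 144 — takes one from each pair and avoids the property.
Choosing 73 forces two into the same pair by pigeonhole, and those are consecutive. So 73.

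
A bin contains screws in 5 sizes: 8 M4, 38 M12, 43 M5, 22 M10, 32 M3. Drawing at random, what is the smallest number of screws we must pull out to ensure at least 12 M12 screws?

117

The worst case draws every non-M12 screw first: 8 + 43 + 22 + 32 = 105.
The next 12 draws are then forced to be M12, giving 105 + 12 = 117.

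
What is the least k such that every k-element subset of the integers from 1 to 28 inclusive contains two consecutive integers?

Partition {1, …, 28} into 14 pairs: {1,2}, {3,4}, …, {27,28}.
Choosing 14 integers — say the 14 even numbers 2, 4, …, 28 — takes one from each pair and avoids the property.
Choosing 15 forces two into the same pair by pigeonhole, and those are consecutive. So 15.

15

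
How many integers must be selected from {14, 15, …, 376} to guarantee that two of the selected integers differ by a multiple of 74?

Use the pigeonhole principle on residue classes: group the integers by remainder mod 74; there are 74 residue classes, each nonempty in this range.
Choosing one from each class (74 integers) avoids any shared remainder.
One more choice must repeat a class, so two differ by a multiple of 74. Hence 74 + 1 = 75.

75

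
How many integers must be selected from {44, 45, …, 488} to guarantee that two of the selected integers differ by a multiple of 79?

Use the pigeonhole principle on residue classes: group the integers by remainder mod 79; there are 79 residue classes, each nonempty in this range.
Choosing one from each class (79 integers) avoids any shared remainder.
One more choice must repeat a class, so two differ by a multiple of 79. Hence 79 + 1 = 80.

80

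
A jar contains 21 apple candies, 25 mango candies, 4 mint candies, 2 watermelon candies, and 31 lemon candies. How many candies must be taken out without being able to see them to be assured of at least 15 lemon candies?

The worst case draws every non-lemon candy first: 21 + 25 + 4 + 2 = 52.
The next 15 draws are then forced to be lemon, giving 52 + 15 = 67.

67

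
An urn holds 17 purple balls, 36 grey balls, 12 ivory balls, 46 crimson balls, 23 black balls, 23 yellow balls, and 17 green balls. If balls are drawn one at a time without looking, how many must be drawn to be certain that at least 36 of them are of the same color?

163

Treat the 7 colors as pigeonholes.
In the worst case we take at most 35 of each color, but all 17 purple, all 12 ivory, all 23 black, all 23 yellow, and all 17 green (fewer than 35), giving 17 + 35 + 12 + 35 + 23 + 23 + 17 = 162.
One more ball then forces some color to 36, so 162 + 1 = 163.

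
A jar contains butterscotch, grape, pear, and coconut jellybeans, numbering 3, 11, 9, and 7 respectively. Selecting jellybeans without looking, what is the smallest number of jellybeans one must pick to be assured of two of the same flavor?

The worst case takes 1 jellybean of each flavor without reaching 2 of any: 4 × 1 = 4.
The next jellybean must bring some flavor to 2, so 4 + 1 = 5.

5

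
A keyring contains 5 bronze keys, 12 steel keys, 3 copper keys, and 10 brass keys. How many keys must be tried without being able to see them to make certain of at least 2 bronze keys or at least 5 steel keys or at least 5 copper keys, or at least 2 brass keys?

10

Each of the 4 types has its own threshold; avoid all of them simultaneously.
The worst case stops just short of every target: 1 bronze, 4 steel, all 3 copper, 1 brass — 1 + 4 + 3 + 1 = 9 keys.
One more key must push some type to its target, so 9 + 1 = 10.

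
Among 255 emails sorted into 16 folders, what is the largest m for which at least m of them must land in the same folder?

The 255 emails fall into 16 folders.
If each of the 16 folders held at most 15, the total would be at most 16 × 15 = 240 < 255, a contradiction.
So at least one holds ⌈255/16⌉ = 16.

16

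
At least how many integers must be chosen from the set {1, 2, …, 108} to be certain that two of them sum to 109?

55

Partition {1, …, 108} into 54 pairs: {1,108}, {2,107}, …, {54,55}.
Choosing 54 integers — say the integers 1 through 54 — takes one from each pair and avoids the property.
Choosing 55 forces two into the same pair by pigeonhole, and those sum to 109. So 55.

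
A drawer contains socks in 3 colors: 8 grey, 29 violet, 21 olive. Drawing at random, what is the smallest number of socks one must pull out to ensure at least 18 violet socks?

47

The worst case draws every non-violet sock first: 8 + 21 = 29.
The next 18 draws are then forced to be violet, giving 29 + 18 = 47.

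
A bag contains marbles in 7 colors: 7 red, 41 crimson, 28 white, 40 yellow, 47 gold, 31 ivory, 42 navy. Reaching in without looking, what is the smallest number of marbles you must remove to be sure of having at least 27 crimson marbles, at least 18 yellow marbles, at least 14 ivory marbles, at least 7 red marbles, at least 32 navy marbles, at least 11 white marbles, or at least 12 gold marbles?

The worst case stops just short of every target: 6 red, 26 crimson, 10 white, 17 yellow, 11 gold, 13 ivory, 31 navy — 6 + 26 + 10 + 17 + 11 + 13 + 31 = 114 marbles.
One more marble must push some color to its target, so 114 + 1 = 115.

115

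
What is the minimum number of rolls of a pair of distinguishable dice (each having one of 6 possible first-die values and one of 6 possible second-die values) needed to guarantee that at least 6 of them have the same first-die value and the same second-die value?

There are 6 × 6 = 36 (first-die value, second-die value) combinations acting as pigeonholes.
With 36 × 5 = 180 rolls of a pair of distinguishable dice we could place exactly 5 in each, with no (first-die value, second-die value) pair reaching 6.
One more forces some (first-die value, second-die value) pair to hold 6, so 180 + 1 = 181.

181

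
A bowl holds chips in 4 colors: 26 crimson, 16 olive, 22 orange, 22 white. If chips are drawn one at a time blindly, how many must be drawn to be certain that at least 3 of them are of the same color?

The worst case takes 2 chips of each color without reaching 3 of any: 4 × 2 = 8.
The next chip must bring some color to 3, so 8 + 1 = 9.

9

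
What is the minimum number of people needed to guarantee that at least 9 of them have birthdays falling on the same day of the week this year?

57

There are 7 days of the week acting as pigeonholes.
With 7 × 8 = 56 people we could place exactly 8 in each, with no class reaching 9.
One more forces some class to hold 9, so 56 + 1 = 57.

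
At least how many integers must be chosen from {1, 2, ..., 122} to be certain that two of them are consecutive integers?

Partition {1, …, 122} into 61 pairs: {1,2}, {3,4}, …, {121,122}.
Choosing 61 integers — say the 61 even numbers 2, 4, …, 122 — takes one from each pair and avoids the property.
Choosing 62 forces two into the same pair by pigeonhole, and those are consecutive. So 62.

62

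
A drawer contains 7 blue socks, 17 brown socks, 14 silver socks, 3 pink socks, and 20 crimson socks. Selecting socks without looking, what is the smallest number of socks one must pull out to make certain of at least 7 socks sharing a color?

Treat the 5 colors as pigeonholes.
In the worst case we take at most 6 of each color, but all 3 pink (fewer than 6), giving 6 + 6 + 6 + 3 + 6 = 27.
One more sock then forces some color to 7, so 27 + 1 = 28.

28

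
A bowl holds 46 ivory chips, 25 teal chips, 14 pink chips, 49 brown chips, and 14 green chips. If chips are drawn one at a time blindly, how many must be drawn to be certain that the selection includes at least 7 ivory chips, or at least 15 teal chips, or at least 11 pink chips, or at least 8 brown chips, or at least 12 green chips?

The worst case stops just short of every target: 6 ivory, 14 teal, 10 pink, 7 brown, 11 green — 6 + 14 + 10 + 7 + 11 = 48 chips.
One more chip must push some color to its target, so 48 + 1 = 49.

49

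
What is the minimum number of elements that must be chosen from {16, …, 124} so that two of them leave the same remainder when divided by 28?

Group the integers by remainder mod 28; there are 28 residue classes, each nonempty in this range.
Choosing one from each class (28 integers) avoids any shared remainder.
One more choice must repeat a class, so two differ by a multiple of 28. Hence 28 + 1 = 29.

29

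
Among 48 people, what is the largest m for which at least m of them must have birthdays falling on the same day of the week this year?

7

The 48 people fall into 7 days of the week.
If each of the 7 days of the week held at most 6, the total would be at most 7 × 6 = 42 < 48, a contradiction.
So at least one holds ⌈48/7⌉ = 7.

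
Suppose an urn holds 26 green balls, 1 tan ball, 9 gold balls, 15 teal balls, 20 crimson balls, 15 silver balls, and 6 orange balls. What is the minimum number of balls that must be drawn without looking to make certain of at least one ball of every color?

The hardest color to obtain is tan: we could draw every other ball first — 92 − 1 = 91 balls — without a single tan one.
The next draw must be tan, so 91 + 1 = 92.

92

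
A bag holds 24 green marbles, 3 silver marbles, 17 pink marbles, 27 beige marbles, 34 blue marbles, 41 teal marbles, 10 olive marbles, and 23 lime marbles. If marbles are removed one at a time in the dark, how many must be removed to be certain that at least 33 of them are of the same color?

169

Treat the 8 colors as pigeonholes.
In the worst case we take at most 32 of each color, but all 24 green, all 3 silver, all 17 pink, all 27 beige, all 10 olive, and all 23 lime (fewer than 32), giving 24 + 3 + 17 + 27 + 32 + 32 + 10 + 23 = 168.
One more marble then forces some color to 33, so 168 + 1 = 169.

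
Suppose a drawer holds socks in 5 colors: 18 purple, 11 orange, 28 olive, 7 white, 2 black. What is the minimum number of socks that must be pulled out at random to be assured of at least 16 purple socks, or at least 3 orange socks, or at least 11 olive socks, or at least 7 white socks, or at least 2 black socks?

35

The worst case stops just short of every target: 15 purple, 2 orange, 10 olive, 6 white, 1 black — 15 + 2 + 10 + 6 + 1 = 34 socks.
One more sock must push some color to its target, so 34 + 1 = 35.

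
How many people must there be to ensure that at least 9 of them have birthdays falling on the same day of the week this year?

There are 7 days of the week acting as pigeonholes.
With 7 × 8 = 56 people we could place exactly 8 in each, with no class reaching 9.
One more forces some class to hold 9, so 56 + 1 = 57.

57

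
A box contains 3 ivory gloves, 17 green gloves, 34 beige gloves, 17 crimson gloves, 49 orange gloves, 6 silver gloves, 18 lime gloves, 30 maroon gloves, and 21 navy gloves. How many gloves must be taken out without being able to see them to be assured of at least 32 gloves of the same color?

In the worst case we take at most 31 of each color, but all 3 ivory, all 17 green, all 17 crimson, all 6 silver, all 18 lime, all 30 maroon, and all 21 navy (fewer than 31), giving 3 + 17 + 31 + 17 + 31 + 6 + 18 + 30 + 21 = 174.
One more glove then forces some color to 32, so 174 + 1 = 175.

175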